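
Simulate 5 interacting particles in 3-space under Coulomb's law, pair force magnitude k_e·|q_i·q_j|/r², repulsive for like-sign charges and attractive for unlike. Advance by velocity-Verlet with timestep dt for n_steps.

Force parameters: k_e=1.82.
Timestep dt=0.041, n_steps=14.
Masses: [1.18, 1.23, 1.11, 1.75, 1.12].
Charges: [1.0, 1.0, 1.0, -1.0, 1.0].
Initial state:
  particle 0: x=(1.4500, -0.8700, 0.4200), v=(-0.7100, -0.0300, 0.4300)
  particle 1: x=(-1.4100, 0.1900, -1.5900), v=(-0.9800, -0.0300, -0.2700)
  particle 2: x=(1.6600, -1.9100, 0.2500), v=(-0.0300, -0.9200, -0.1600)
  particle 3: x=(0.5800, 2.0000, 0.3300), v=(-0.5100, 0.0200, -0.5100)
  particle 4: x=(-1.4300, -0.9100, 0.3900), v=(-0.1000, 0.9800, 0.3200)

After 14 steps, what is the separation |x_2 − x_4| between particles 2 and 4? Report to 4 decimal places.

3.9725

step 0: x0=(1.4500, -0.8700, 0.4200) x1=(-1.4100, 0.1900, -1.5900) x2=(1.6600, -1.9100, 0.2500) x3=(0.5800, 2.0000, 0.3300) x4=(-1.4300, -0.9100, 0.3900)
step 1: x0=(1.4209, -0.8700, 0.4379) x1=(-1.4502, 0.1890, -1.6013) x2=(1.6592, -1.9489, 0.2433) x3=(0.5590, 2.0006, 0.3090) x4=(-1.4343, -0.8698, 0.4034)
step 2: x0=(1.3917, -0.8679, 0.4562) x1=(-1.4906, 0.1885, -1.6131) x2=(1.6591, -1.9899, 0.2362) x3=(0.5380, 2.0007, 0.2880) x4=(-1.4391, -0.8296, 0.4172)
step 3: x0=(1.3624, -0.8637, 0.4749) x1=(-1.5311, 0.1885, -1.6253) x2=(1.6598, -2.0328, 0.2289) x3=(0.5168, 2.0003, 0.2669) x4=(-1.4443, -0.7894, 0.4315)
step 4: x0=(1.3332, -0.8577, 0.4941) x1=(-1.5716, 0.1888, -1.6380) x2=(1.6612, -2.0774, 0.2212) x3=(0.4956, 1.9994, 0.2457) x4=(-1.4499, -0.7491, 0.4463)
step 5: x0=(1.3039, -0.8499, 0.5137) x1=(-1.6123, 0.1897, -1.6511) x2=(1.6634, -2.1237, 0.2132) x3=(0.4742, 1.9980, 0.2245) x4=(-1.4559, -0.7087, 0.4615)
step 6: x0=(1.2747, -0.8407, 0.5337) x1=(-1.6532, 0.1909, -1.6647) x2=(1.6662, -2.1713, 0.2050) x3=(0.4528, 1.9961, 0.2032) x4=(-1.4624, -0.6682, 0.4772)
step 7: x0=(1.2455, -0.8301, 0.5541) x1=(-1.6941, 0.1926, -1.6788) x2=(1.6696, -2.2203, 0.1964) x3=(0.4312, 1.9937, 0.1818) x4=(-1.4691, -0.6275, 0.4934)
step 8: x0=(1.2164, -0.8182, 0.5748) x1=(-1.7352, 0.1946, -1.6933) x2=(1.6737, -2.2704, 0.1877) x3=(0.4095, 1.9908, 0.1604) x4=(-1.4763, -0.5867, 0.5100)
step 9: x0=(1.1874, -0.8051, 0.5959) x1=(-1.7764, 0.1970, -1.7083) x2=(1.6783, -2.3216, 0.1786) x3=(0.3877, 1.9875, 0.1390) x4=(-1.4838, -0.5458, 0.5271)
step 10: x0=(1.1585, -0.7909, 0.6172) x1=(-1.8177, 0.1998, -1.7237) x2=(1.6835, -2.3738, 0.1694) x3=(0.3658, 1.9836, 0.1175) x4=(-1.4916, -0.5046, 0.5446)
step 11: x0=(1.1298, -0.7757, 0.6389) x1=(-1.8591, 0.2029, -1.7395) x2=(1.6891, -2.4269, 0.1599) x3=(0.3437, 1.9793, 0.0960) x4=(-1.4998, -0.4632, 0.5625)
step 12: x0=(1.1012, -0.7596, 0.6608) x1=(-1.9007, 0.2064, -1.7557) x2=(1.6953, -2.4807, 0.1502) x3=(0.3215, 1.9744, 0.0745) x4=(-1.5083, -0.4215, 0.5808)
step 13: x0=(1.0729, -0.7426, 0.6829) x1=(-1.9424, 0.2102, -1.7724) x2=(1.7019, -2.5354, 0.1403) x3=(0.2992, 1.9691, 0.0530) x4=(-1.5170, -0.3796, 0.5995)
step 14: x0=(1.0447, -0.7248, 0.7053) x1=(-1.9841, 0.2142, -1.7895) x2=(1.7089, -2.5907, 0.1303) x3=(0.2768, 1.9632, 0.0315) x4=(-1.5261, -0.3374, 0.6186)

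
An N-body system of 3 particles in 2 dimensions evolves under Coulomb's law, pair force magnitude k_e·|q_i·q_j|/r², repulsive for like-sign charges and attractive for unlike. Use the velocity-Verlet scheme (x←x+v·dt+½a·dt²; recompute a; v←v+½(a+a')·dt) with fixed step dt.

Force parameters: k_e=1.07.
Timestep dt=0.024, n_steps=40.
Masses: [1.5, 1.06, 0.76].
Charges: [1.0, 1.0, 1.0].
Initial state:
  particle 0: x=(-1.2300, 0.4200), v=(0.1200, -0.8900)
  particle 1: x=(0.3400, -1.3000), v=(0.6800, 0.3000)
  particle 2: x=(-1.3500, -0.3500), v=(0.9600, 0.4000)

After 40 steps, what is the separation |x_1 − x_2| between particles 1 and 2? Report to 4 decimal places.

step 0: x0=(-1.2300, 0.4200) x1=(0.3400, -1.3000) x2=(-1.3500, -0.3500)
step 1: x0=(-1.2271, 0.3990) x1=(0.3564, -1.2929) x2=(-1.3272, -0.3410)
step 2: x0=(-1.2241, 0.3788) x1=(0.3731, -1.2859) x2=(-1.3047, -0.3333)
step 3: x0=(-1.2212, 0.3594) x1=(0.3899, -1.2791) x2=(-1.2826, -0.3272)
step 4: x0=(-1.2181, 0.3410) x1=(0.4070, -1.2724) x2=(-1.2609, -0.3225)
step 5: x0=(-1.2151, 0.3235) x1=(0.4242, -1.2659) x2=(-1.2394, -0.3197)
step 6: x0=(-1.2121, 0.3071) x1=(0.4417, -1.2596) x2=(-1.2182, -0.3186)
step 7: x0=(-1.2092, 0.2918) x1=(0.4594, -1.2534) x2=(-1.1973, -0.3195)
step 8: x0=(-1.2063, 0.2776) x1=(0.4774, -1.2474) x2=(-1.1765, -0.3225)
step 9: x0=(-1.2036, 0.2647) x1=(0.4955, -1.2415) x2=(-1.1557, -0.3276)
step 10: x0=(-1.2010, 0.2529) x1=(0.5139, -1.2358) x2=(-1.1350, -0.3349)
step 11: x0=(-1.1985, 0.2424) x1=(0.5325, -1.2302) x2=(-1.1143, -0.3444)
step 12: x0=(-1.1964, 0.2330) x1=(0.5514, -1.2248) x2=(-1.0934, -0.3561)
step 13: x0=(-1.1944, 0.2249) x1=(0.5705, -1.2195) x2=(-1.0723, -0.3699)
step 14: x0=(-1.1928, 0.2179) x1=(0.5898, -1.2144) x2=(-1.0510, -0.3857)
step 15: x0=(-1.1915, 0.2120) x1=(0.6093, -1.2094) x2=(-1.0294, -0.4035)
step 16: x0=(-1.1904, 0.2071) x1=(0.6292, -1.2046) x2=(-1.0076, -0.4231)
step 17: x0=(-1.1898, 0.2032) x1=(0.6492, -1.1999) x2=(-0.9854, -0.4444)
step 18: x0=(-1.1894, 0.2001) x1=(0.6695, -1.1954) x2=(-0.9629, -0.4673)
step 19: x0=(-1.1894, 0.1980) x1=(0.6901, -1.1910) x2=(-0.9402, -0.4916)
step 20: x0=(-1.1897, 0.1965) x1=(0.7109, -1.1867) x2=(-0.9172, -0.5172)
step 21: x0=(-1.1903, 0.1958) x1=(0.7319, -1.1826) x2=(-0.8939, -0.5441)
step 22: x0=(-1.1912, 0.1957) x1=(0.7533, -1.1786) x2=(-0.8703, -0.5720)
step 23: x0=(-1.1923, 0.1962) x1=(0.7748, -1.1747) x2=(-0.8466, -0.6009)
step 24: x0=(-1.1938, 0.1972) x1=(0.7967, -1.1710) x2=(-0.8227, -0.6307)
step 25: x0=(-1.1955, 0.1988) x1=(0.8188, -1.1673) x2=(-0.7987, -0.6613)
step 26: x0=(-1.1975, 0.2008) x1=(0.8412, -1.1638) x2=(-0.7746, -0.6927)
step 27: x0=(-1.1997, 0.2032) x1=(0.8639, -1.1604) x2=(-0.7504, -0.7247)
step 28: x0=(-1.2022, 0.2060) x1=(0.8869, -1.1571) x2=(-0.7261, -0.7573)
step 29: x0=(-1.2048, 0.2091) x1=(0.9101, -1.1539) x2=(-0.7018, -0.7905)
step 30: x0=(-1.2077, 0.2126) x1=(0.9337, -1.1508) x2=(-0.6775, -0.8242)
step 31: x0=(-1.2107, 0.2164) x1=(0.9575, -1.1478) x2=(-0.6533, -0.8584)
step 32: x0=(-1.2139, 0.2205) x1=(0.9816, -1.1449) x2=(-0.6290, -0.8930)
step 33: x0=(-1.2173, 0.2248) x1=(1.0060, -1.1420) x2=(-0.6049, -0.9281)
step 34: x0=(-1.2209, 0.2293) x1=(1.0307, -1.1392) x2=(-0.5808, -0.9635)
step 35: x0=(-1.2246, 0.2341) x1=(1.0557, -1.1365) x2=(-0.5568, -0.9992)
step 36: x0=(-1.2285, 0.2392) x1=(1.0809, -1.1339) x2=(-0.5329, -1.0353)
step 37: x0=(-1.2325, 0.2444) x1=(1.1065, -1.1313) x2=(-0.5092, -1.0717)
step 38: x0=(-1.2366, 0.2498) x1=(1.1324, -1.1288) x2=(-0.4856, -1.1085)
step 39: x0=(-1.2409, 0.2554) x1=(1.1585, -1.1263) x2=(-0.4621, -1.1455)
step 40: x0=(-1.2453, 0.2611) x1=(1.1849, -1.1238) x2=(-0.4388, -1.1828)

1.6248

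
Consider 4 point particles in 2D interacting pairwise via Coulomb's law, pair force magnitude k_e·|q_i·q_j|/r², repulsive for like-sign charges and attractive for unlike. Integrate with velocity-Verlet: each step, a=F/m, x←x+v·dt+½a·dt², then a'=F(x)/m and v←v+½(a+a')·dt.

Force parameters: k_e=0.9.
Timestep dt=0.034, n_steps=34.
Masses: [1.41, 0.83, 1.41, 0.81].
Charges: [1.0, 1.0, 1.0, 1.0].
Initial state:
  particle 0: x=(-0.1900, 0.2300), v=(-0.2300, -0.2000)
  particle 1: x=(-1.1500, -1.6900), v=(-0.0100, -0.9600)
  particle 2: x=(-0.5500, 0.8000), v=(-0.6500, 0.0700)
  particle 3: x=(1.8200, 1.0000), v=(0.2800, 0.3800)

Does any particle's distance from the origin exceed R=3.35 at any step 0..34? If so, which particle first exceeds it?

step 0: x0=(-0.1900, 0.2300) x1=(-1.1500, -1.6900) x2=(-0.5500, 0.8000) x3=(1.8200, 1.0000)
step 1: x0=(-0.1974, 0.2226) x1=(-1.1505, -1.7229) x2=(-0.5726, 0.8031) x3=(1.8298, 1.0130)
step 2: x0=(-0.2041, 0.2139) x1=(-1.1511, -1.7562) x2=(-0.5961, 0.8076) x3=(1.8401, 1.0262)
step 3: x0=(-0.2100, 0.2041) x1=(-1.1520, -1.7901) x2=(-0.6205, 0.8134) x3=(1.8510, 1.0395)
step 4: x0=(-0.2153, 0.1933) x1=(-1.1531, -1.8243) x2=(-0.6458, 0.8205) x3=(1.8623, 1.0530)
step 5: x0=(-0.2199, 0.1815) x1=(-1.1543, -1.8591) x2=(-0.6719, 0.8287) x3=(1.8741, 1.0667)
step 6: x0=(-0.2238, 0.1688) x1=(-1.1558, -1.8942) x2=(-0.6988, 0.8379) x3=(1.8864, 1.0806)
step 7: x0=(-0.2273, 0.1552) x1=(-1.1574, -1.9298) x2=(-0.7264, 0.8481) x3=(1.8992, 1.0946)
step 8: x0=(-0.2302, 0.1410) x1=(-1.1592, -1.9659) x2=(-0.7547, 0.8593) x3=(1.9124, 1.1088)
step 9: x0=(-0.2326, 0.1260) x1=(-1.1612, -2.0023) x2=(-0.7837, 0.8712) x3=(1.9261, 1.1231)
step 10: x0=(-0.2345, 0.1104) x1=(-1.1633, -2.0391) x2=(-0.8132, 0.8839) x3=(1.9402, 1.1376)
step 11: x0=(-0.2361, 0.0943) x1=(-1.1656, -2.0764) x2=(-0.8433, 0.8974) x3=(1.9547, 1.1522)
step 12: x0=(-0.2373, 0.0776) x1=(-1.1680, -2.1140) x2=(-0.8739, 0.9115) x3=(1.9696, 1.1670)
step 13: x0=(-0.2381, 0.0605) x1=(-1.1705, -2.1520) x2=(-0.9050, 0.9262) x3=(1.9849, 1.1820)
step 14: x0=(-0.2386, 0.0430) x1=(-1.1732, -2.1904) x2=(-0.9365, 0.9414) x3=(2.0006, 1.1971)
step 15: x0=(-0.2388, 0.0251) x1=(-1.1761, -2.2292) x2=(-0.9685, 0.9572) x3=(2.0166, 1.2124)
step 16: x0=(-0.2388, 0.0068) x1=(-1.1790, -2.2683) x2=(-1.0009, 0.9734) x3=(2.0330, 1.2278)
step 17: x0=(-0.2385, -0.0118) x1=(-1.1821, -2.3078) x2=(-1.0337, 0.9901) x3=(2.0497, 1.2433)
step 18: x0=(-0.2379, -0.0307) x1=(-1.1853, -2.3476) x2=(-1.0668, 1.0072) x3=(2.0668, 1.2590)
step 19: x0=(-0.2372, -0.0499) x1=(-1.1886, -2.3877) x2=(-1.1003, 1.0247) x3=(2.0842, 1.2748)
step 20: x0=(-0.2362, -0.0693) x1=(-1.1920, -2.4282) x2=(-1.1340, 1.0426) x3=(2.1019, 1.2908)
step 21: x0=(-0.2351, -0.0890) x1=(-1.1956, -2.4690) x2=(-1.1681, 1.0608) x3=(2.1200, 1.3069)
step 22: x0=(-0.2338, -0.1088) x1=(-1.1992, -2.5101) x2=(-1.2024, 1.0793) x3=(2.1383, 1.3232)
step 23: x0=(-0.2323, -0.1288) x1=(-1.2029, -2.5515) x2=(-1.2371, 1.0981) x3=(2.1569, 1.3395)
step 24: x0=(-0.2307, -0.1491) x1=(-1.2068, -2.5933) x2=(-1.2719, 1.1172) x3=(2.1758, 1.3560)
step 25: x0=(-0.2290, -0.1694) x1=(-1.2107, -2.6353) x2=(-1.3070, 1.1365) x3=(2.1950, 1.3727)
step 26: x0=(-0.2271, -0.1900) x1=(-1.2147, -2.6776) x2=(-1.3423, 1.1561) x3=(2.2144, 1.3894)
step 27: x0=(-0.2251, -0.2106) x1=(-1.2189, -2.7202) x2=(-1.3779, 1.1759) x3=(2.2341, 1.4063)
step 28: x0=(-0.2230, -0.2314) x1=(-1.2231, -2.7630) x2=(-1.4136, 1.1960) x3=(2.2541, 1.4233)
step 29: x0=(-0.2208, -0.2523) x1=(-1.2274, -2.8062) x2=(-1.4495, 1.2162) x3=(2.2743, 1.4404)
step 30: x0=(-0.2185, -0.2733) x1=(-1.2317, -2.8496) x2=(-1.4856, 1.2366) x3=(2.2947, 1.4577)
step 31: x0=(-0.2161, -0.2945) x1=(-1.2362, -2.8932) x2=(-1.5219, 1.2573) x3=(2.3154, 1.4750)
step 32: x0=(-0.2136, -0.3157) x1=(-1.2407, -2.9371) x2=(-1.5584, 1.2781) x3=(2.3362, 1.4925)
step 33: x0=(-0.2111, -0.3370) x1=(-1.2453, -2.9813) x2=(-1.5950, 1.2991) x3=(2.3573, 1.5101)
step 34: x0=(-0.2084, -0.3583) x1=(-1.2500, -3.0257) x2=(-1.6318, 1.3202) x3=(2.3787, 1.5278)

no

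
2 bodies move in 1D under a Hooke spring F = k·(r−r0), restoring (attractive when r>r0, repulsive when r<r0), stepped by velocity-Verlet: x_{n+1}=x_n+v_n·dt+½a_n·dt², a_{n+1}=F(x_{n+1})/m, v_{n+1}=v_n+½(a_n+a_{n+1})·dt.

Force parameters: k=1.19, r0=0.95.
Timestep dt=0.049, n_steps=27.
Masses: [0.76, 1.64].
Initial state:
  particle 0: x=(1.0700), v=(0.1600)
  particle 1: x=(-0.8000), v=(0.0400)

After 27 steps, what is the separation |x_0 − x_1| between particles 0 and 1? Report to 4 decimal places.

step 0: x0=(1.0700) x1=(-0.8000)
step 1: x0=(1.0761) x1=(-0.7972)
step 2: x0=(1.0788) x1=(-0.7929)
step 3: x0=(1.0779) x1=(-0.7869)
step 4: x0=(1.0737) x1=(-0.7793)
step 5: x0=(1.0660) x1=(-0.7702)
step 6: x0=(1.0550) x1=(-0.7595)
step 7: x0=(1.0408) x1=(-0.7473)
step 8: x0=(1.0234) x1=(-0.7336)
step 9: x0=(1.0030) x1=(-0.7186)
step 10: x0=(0.9796) x1=(-0.7022)
step 11: x0=(0.9535) x1=(-0.6845)
step 12: x0=(0.9249) x1=(-0.6656)
step 13: x0=(0.8938) x1=(-0.6456)
step 14: x0=(0.8605) x1=(-0.6246)
step 15: x0=(0.8252) x1=(-0.6027)
step 16: x0=(0.7881) x1=(-0.5799)
step 17: x0=(0.7495) x1=(-0.5564)
step 18: x0=(0.7095) x1=(-0.5322)
step 19: x0=(0.6683) x1=(-0.5076)
step 20: x0=(0.6264) x1=(-0.4826)
step 21: x0=(0.5838) x1=(-0.4573)
step 22: x0=(0.5410) x1=(-0.4318)
step 23: x0=(0.4980) x1=(-0.4063)
step 24: x0=(0.4552) x1=(-0.3808)
step 25: x0=(0.4128) x1=(-0.3556)
step 26: x0=(0.3711) x1=(-0.3307)
step 27: x0=(0.3303) x1=(-0.3062)

0.6366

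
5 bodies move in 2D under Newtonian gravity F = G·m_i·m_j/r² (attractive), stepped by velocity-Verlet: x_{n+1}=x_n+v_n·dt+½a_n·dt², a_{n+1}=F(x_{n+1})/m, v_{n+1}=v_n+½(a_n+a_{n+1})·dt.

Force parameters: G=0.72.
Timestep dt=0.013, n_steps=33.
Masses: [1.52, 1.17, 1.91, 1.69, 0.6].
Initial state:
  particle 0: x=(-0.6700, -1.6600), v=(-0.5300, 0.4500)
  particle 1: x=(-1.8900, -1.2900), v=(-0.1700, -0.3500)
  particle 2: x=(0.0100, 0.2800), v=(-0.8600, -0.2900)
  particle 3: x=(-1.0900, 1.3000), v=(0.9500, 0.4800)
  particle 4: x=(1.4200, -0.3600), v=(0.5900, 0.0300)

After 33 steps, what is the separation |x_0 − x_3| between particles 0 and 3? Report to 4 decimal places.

2.8538

step 0: x0=(-0.6700, -1.6600) x1=(-1.8900, -1.2900) x2=(0.0100, 0.2800) x3=(-1.0900, 1.3000) x4=(1.4200, -0.3600)
step 1: x0=(-0.6769, -1.6541) x1=(-1.8921, -1.2945) x2=(-0.0012, 0.2762) x3=(-1.0776, 1.3062) x4=(1.4276, -0.3596)
step 2: x0=(-0.6839, -1.6481) x1=(-1.8941, -1.2991) x2=(-0.0125, 0.2724) x3=(-1.0651, 1.3123) x4=(1.4351, -0.3592)
step 3: x0=(-0.6909, -1.6420) x1=(-1.8959, -1.3036) x2=(-0.0239, 0.2687) x3=(-1.0526, 1.3182) x4=(1.4424, -0.3587)
step 4: x0=(-0.6980, -1.6357) x1=(-1.8976, -1.3080) x2=(-0.0353, 0.2649) x3=(-1.0400, 1.3240) x4=(1.4495, -0.3582)
step 5: x0=(-0.7052, -1.6294) x1=(-1.8991, -1.3125) x2=(-0.0468, 0.2611) x3=(-1.0273, 1.3297) x4=(1.4566, -0.3577)
step 6: x0=(-0.7124, -1.6230) x1=(-1.9005, -1.3169) x2=(-0.0584, 0.2573) x3=(-1.0145, 1.3353) x4=(1.4635, -0.3571)
step 7: x0=(-0.7197, -1.6164) x1=(-1.9016, -1.3214) x2=(-0.0700, 0.2535) x3=(-1.0016, 1.3408) x4=(1.4702, -0.3565)
step 8: x0=(-0.7271, -1.6098) x1=(-1.9027, -1.3257) x2=(-0.0818, 0.2498) x3=(-0.9887, 1.3461) x4=(1.4769, -0.3559)
step 9: x0=(-0.7345, -1.6030) x1=(-1.9035, -1.3301) x2=(-0.0936, 0.2460) x3=(-0.9757, 1.3513) x4=(1.4834, -0.3553)
step 10: x0=(-0.7420, -1.5961) x1=(-1.9042, -1.3345) x2=(-0.1055, 0.2423) x3=(-0.9626, 1.3564) x4=(1.4897, -0.3546)
step 11: x0=(-0.7496, -1.5892) x1=(-1.9047, -1.3388) x2=(-0.1174, 0.2385) x3=(-0.9494, 1.3613) x4=(1.4960, -0.3539)
step 12: x0=(-0.7572, -1.5821) x1=(-1.9050, -1.3431) x2=(-0.1295, 0.2348) x3=(-0.9362, 1.3661) x4=(1.5021, -0.3532)
step 13: x0=(-0.7649, -1.5749) x1=(-1.9052, -1.3474) x2=(-0.1416, 0.2311) x3=(-0.9229, 1.3707) x4=(1.5081, -0.3525)
step 14: x0=(-0.7727, -1.5676) x1=(-1.9052, -1.3516) x2=(-0.1537, 0.2274) x3=(-0.9095, 1.3753) x4=(1.5139, -0.3517)
step 15: x0=(-0.7805, -1.5601) x1=(-1.9050, -1.3558) x2=(-0.1660, 0.2237) x3=(-0.8960, 1.3796) x4=(1.5196, -0.3509)
step 16: x0=(-0.7885, -1.5526) x1=(-1.9046, -1.3600) x2=(-0.1783, 0.2200) x3=(-0.8825, 1.3838) x4=(1.5252, -0.3501)
step 17: x0=(-0.7965, -1.5450) x1=(-1.9040, -1.3642) x2=(-0.1907, 0.2164) x3=(-0.8689, 1.3879) x4=(1.5307, -0.3493)
step 18: x0=(-0.8046, -1.5372) x1=(-1.9032, -1.3683) x2=(-0.2032, 0.2128) x3=(-0.8553, 1.3918) x4=(1.5361, -0.3485)
step 19: x0=(-0.8128, -1.5294) x1=(-1.9023, -1.3724) x2=(-0.2157, 0.2092) x3=(-0.8416, 1.3956) x4=(1.5413, -0.3476)
step 20: x0=(-0.8210, -1.5214) x1=(-1.9011, -1.3765) x2=(-0.2283, 0.2056) x3=(-0.8278, 1.3992) x4=(1.5465, -0.3468)
step 21: x0=(-0.8294, -1.5133) x1=(-1.8998, -1.3806) x2=(-0.2410, 0.2021) x3=(-0.8140, 1.4026) x4=(1.5515, -0.3459)
step 22: x0=(-0.8378, -1.5051) x1=(-1.8982, -1.3846) x2=(-0.2537, 0.1985) x3=(-0.8001, 1.4059) x4=(1.5564, -0.3449)
step 23: x0=(-0.8463, -1.4968) x1=(-1.8965, -1.3885) x2=(-0.2666, 0.1951) x3=(-0.7861, 1.4090) x4=(1.5611, -0.3440)
step 24: x0=(-0.8550, -1.4884) x1=(-1.8945, -1.3925) x2=(-0.2794, 0.1916) x3=(-0.7721, 1.4120) x4=(1.5658, -0.3431)
step 25: x0=(-0.8637, -1.4799) x1=(-1.8923, -1.3964) x2=(-0.2924, 0.1882) x3=(-0.7581, 1.4148) x4=(1.5704, -0.3421)
step 26: x0=(-0.8725, -1.4712) x1=(-1.8899, -1.4002) x2=(-0.3054, 0.1848) x3=(-0.7440, 1.4174) x4=(1.5748, -0.3411)
step 27: x0=(-0.8814, -1.4625) x1=(-1.8872, -1.4041) x2=(-0.3185, 0.1814) x3=(-0.7299, 1.4199) x4=(1.5791, -0.3401)
step 28: x0=(-0.8904, -1.4536) x1=(-1.8844, -1.4078) x2=(-0.3316, 0.1781) x3=(-0.7157, 1.4222) x4=(1.5833, -0.3391)
step 29: x0=(-0.8996, -1.4447) x1=(-1.8813, -1.4115) x2=(-0.3448, 0.1747) x3=(-0.7014, 1.4243) x4=(1.5874, -0.3380)
step 30: x0=(-0.9088, -1.4356) x1=(-1.8779, -1.4152) x2=(-0.3580, 0.1715) x3=(-0.6872, 1.4262) x4=(1.5914, -0.3370)
step 31: x0=(-0.9182, -1.4264) x1=(-1.8744, -1.4188) x2=(-0.3713, 0.1682) x3=(-0.6729, 1.4280) x4=(1.5953, -0.3359)
step 32: x0=(-0.9276, -1.4171) x1=(-1.8705, -1.4224) x2=(-0.3847, 0.1650) x3=(-0.6586, 1.4296) x4=(1.5991, -0.3348)
step 33: x0=(-0.9372, -1.4078) x1=(-1.8665, -1.4259) x2=(-0.3981, 0.1618) x3=(-0.6442, 1.4310) x4=(1.6028, -0.3337)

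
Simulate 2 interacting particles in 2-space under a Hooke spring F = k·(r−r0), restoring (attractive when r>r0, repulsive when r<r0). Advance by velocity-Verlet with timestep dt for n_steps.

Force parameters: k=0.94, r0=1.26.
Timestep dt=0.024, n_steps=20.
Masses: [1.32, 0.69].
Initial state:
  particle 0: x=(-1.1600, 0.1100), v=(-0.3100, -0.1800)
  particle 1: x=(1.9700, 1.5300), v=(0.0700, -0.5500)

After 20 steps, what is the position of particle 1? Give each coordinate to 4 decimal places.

(1.6971, 1.1353)

step 0: x0=(-1.1600, 0.1100) x1=(1.9700, 1.5300)
step 1: x0=(-1.1670, 0.1059) x1=(1.9709, 1.5164)
step 2: x0=(-1.1733, 0.1021) x1=(1.9702, 1.5022)
step 3: x0=(-1.1787, 0.0987) x1=(1.9680, 1.4872)
step 4: x0=(-1.1832, 0.0956) x1=(1.9642, 1.4716)
step 5: x0=(-1.1870, 0.0930) x1=(1.9589, 1.4553)
step 6: x0=(-1.1899, 0.0906) x1=(1.9520, 1.4383)
step 7: x0=(-1.1921, 0.0886) x1=(1.9435, 1.4206)
step 8: x0=(-1.1934, 0.0870) x1=(1.9335, 1.4023)
step 9: x0=(-1.1939, 0.0857) x1=(1.9219, 1.3833)
step 10: x0=(-1.1936, 0.0847) x1=(1.9088, 1.3637)
step 11: x0=(-1.1926, 0.0841) x1=(1.8942, 1.3434)
step 12: x0=(-1.1907, 0.0838) x1=(1.8781, 1.3226)
step 13: x0=(-1.1881, 0.0838) x1=(1.8605, 1.3011)
step 14: x0=(-1.1846, 0.0841) x1=(1.8414, 1.2791)
step 15: x0=(-1.1805, 0.0847) x1=(1.8209, 1.2565)
step 16: x0=(-1.1755, 0.0856) x1=(1.7989, 1.2333)
step 17: x0=(-1.1699, 0.0868) x1=(1.7755, 1.2096)
step 18: x0=(-1.1635, 0.0882) x1=(1.7507, 1.1853)
step 19: x0=(-1.1564, 0.0899) x1=(1.7246, 1.1605)
step 20: x0=(-1.1486, 0.0919) x1=(1.6971, 1.1353)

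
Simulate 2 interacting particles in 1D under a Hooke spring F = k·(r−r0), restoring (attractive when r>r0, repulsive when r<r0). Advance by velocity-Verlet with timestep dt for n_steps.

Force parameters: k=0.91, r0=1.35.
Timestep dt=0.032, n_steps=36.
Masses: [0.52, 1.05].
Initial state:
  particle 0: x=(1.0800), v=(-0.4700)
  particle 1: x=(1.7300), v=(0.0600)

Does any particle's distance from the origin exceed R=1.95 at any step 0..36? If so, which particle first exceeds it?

yes, particle 1

step 0: x0=(1.0800) x1=(1.7300)
step 1: x0=(1.0643) x1=(1.7322)
step 2: x0=(1.0474) x1=(1.7351)
step 3: x0=(1.0294) x1=(1.7385)
step 4: x0=(1.0101) x1=(1.7425)
step 5: x0=(0.9898) x1=(1.7470)
step 6: x0=(0.9684) x1=(1.7521)
step 7: x0=(0.9460) x1=(1.7577)
step 8: x0=(0.9226) x1=(1.7637)
step 9: x0=(0.8983) x1=(1.7702)
step 10: x0=(0.8732) x1=(1.7771)
step 11: x0=(0.8473) x1=(1.7844)
step 12: x0=(0.8206) x1=(1.7921)
step 13: x0=(0.7932) x1=(1.8002)
step 14: x0=(0.7652) x1=(1.8085)
step 15: x0=(0.7367) x1=(1.8171)
step 16: x0=(0.7077) x1=(1.8259)
step 17: x0=(0.6783) x1=(1.8350)
step 18: x0=(0.6485) x1=(1.8442)
step 19: x0=(0.6185) x1=(1.8535)
step 20: x0=(0.5882) x1=(1.8630)
step 21: x0=(0.5578) x1=(1.8725)
step 22: x0=(0.5274) x1=(1.8820)
step 23: x0=(0.4969) x1=(1.8916)
step 24: x0=(0.4666) x1=(1.9011)
step 25: x0=(0.4364) x1=(1.9105)
step 26: x0=(0.4064) x1=(1.9199)
step 27: x0=(0.3767) x1=(1.9290)
step 28: x0=(0.3474) x1=(1.9380)
step 29: x0=(0.3185) x1=(1.9468)
step 30: x0=(0.2901) x1=(1.9554)
step 31: x0=(0.2622) x1=(1.9636)
step 32: x0=(0.2350) x1=(1.9716)
step 33: x0=(0.2085) x1=(1.9792)
step 34: x0=(0.1827) x1=(1.9864)
step 35: x0=(0.1578) x1=(1.9932)
step 36: x0=(0.1337) x1=(1.9996)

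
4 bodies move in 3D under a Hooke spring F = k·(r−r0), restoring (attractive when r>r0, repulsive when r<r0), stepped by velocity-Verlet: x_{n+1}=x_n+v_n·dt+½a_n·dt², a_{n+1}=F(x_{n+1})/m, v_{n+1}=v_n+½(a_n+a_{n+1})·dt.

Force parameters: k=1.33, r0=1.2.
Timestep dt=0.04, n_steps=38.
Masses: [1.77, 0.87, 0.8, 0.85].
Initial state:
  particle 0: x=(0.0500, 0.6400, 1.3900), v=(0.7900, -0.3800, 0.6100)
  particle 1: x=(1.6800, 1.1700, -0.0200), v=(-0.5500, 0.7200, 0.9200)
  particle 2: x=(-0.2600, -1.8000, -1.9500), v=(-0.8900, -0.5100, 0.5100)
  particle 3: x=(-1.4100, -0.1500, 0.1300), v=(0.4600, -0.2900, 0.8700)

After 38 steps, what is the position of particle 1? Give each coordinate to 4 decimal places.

(-1.8201, -0.5219, 0.7553)

step 0: x0=(0.0500, 0.6400, 1.3900) x1=(1.6800, 1.1700, -0.0200) x2=(-0.2600, -1.8000, -1.9500) x3=(-1.4100, -0.1500, 0.1300)
step 1: x0=(0.0815, 0.6237, 1.4123) x1=(1.6530, 1.1949, 0.0161) x2=(-0.2944, -1.8140, -1.9230) x3=(-1.3875, -0.1613, 0.1638)
step 2: x0=(0.1129, 0.6052, 1.4303) x1=(1.6161, 1.2119, 0.0505) x2=(-0.3261, -1.8152, -1.8829) x3=(-1.3570, -0.1721, 0.1957)
step 3: x0=(0.1439, 0.5846, 1.4441) x1=(1.5697, 1.2208, 0.0833) x2=(-0.3549, -1.8037, -1.8296) x3=(-1.3187, -0.1822, 0.2256)
step 4: x0=(0.1744, 0.5619, 1.4539) x1=(1.5140, 1.2218, 0.1145) x2=(-0.3807, -1.7795, -1.7635) x3=(-1.2730, -0.1916, 0.2537)
step 5: x0=(0.2045, 0.5372, 1.4597) x1=(1.4496, 1.2148, 0.1440) x2=(-0.4032, -1.7430, -1.6849) x3=(-1.2202, -0.2002, 0.2799)
step 6: x0=(0.2339, 0.5105, 1.4618) x1=(1.3770, 1.2000, 0.1717) x2=(-0.4223, -1.6946, -1.5943) x3=(-1.1609, -0.2082, 0.3044)
step 7: x0=(0.2626, 0.4820, 1.4602) x1=(1.2967, 1.1778, 0.1978) x2=(-0.4380, -1.6348, -1.4922) x3=(-1.0956, -0.2152, 0.3274)
step 8: x0=(0.2905, 0.4517, 1.4552) x1=(1.2093, 1.1484, 0.2223) x2=(-0.4501, -1.5642, -1.3794) x3=(-1.0247, -0.2215, 0.3489)
step 9: x0=(0.3176, 0.4198, 1.4471) x1=(1.1157, 1.1123, 0.2452) x2=(-0.4588, -1.4836, -1.2566) x3=(-0.9491, -0.2269, 0.3692)
step 10: x0=(0.3439, 0.3863, 1.4361) x1=(1.0165, 1.0700, 0.2667) x2=(-0.4640, -1.3939, -1.1246) x3=(-0.8692, -0.2314, 0.3885)
step 11: x0=(0.3693, 0.3515, 1.4225) x1=(0.9125, 1.0221, 0.2867) x2=(-0.4658, -1.2959, -0.9846) x3=(-0.7857, -0.2350, 0.4069)
step 12: x0=(0.3938, 0.3153, 1.4066) x1=(0.8045, 0.9692, 0.3055) x2=(-0.4643, -1.1906, -0.8374) x3=(-0.6994, -0.2377, 0.4248)
step 13: x0=(0.4174, 0.2781, 1.3887) x1=(0.6932, 0.9121, 0.3231) x2=(-0.4597, -1.0792, -0.6843) x3=(-0.6108, -0.2395, 0.4424)
step 14: x0=(0.4403, 0.2399, 1.3692) x1=(0.5794, 0.8514, 0.3396) x2=(-0.4524, -0.9627, -0.5263) x3=(-0.5207, -0.2405, 0.4599)
step 15: x0=(0.4624, 0.2009, 1.3484) x1=(0.4639, 0.7880, 0.3552) x2=(-0.4426, -0.8423, -0.3646) x3=(-0.4295, -0.2407, 0.4776)
step 16: x0=(0.4840, 0.1612, 1.3266) x1=(0.3471, 0.7228, 0.3701) x2=(-0.4307, -0.7191, -0.2005) x3=(-0.3379, -0.2402, 0.4958)
step 17: x0=(0.5050, 0.1211, 1.3041) x1=(0.2298, 0.6566, 0.3844) x2=(-0.4173, -0.5944, -0.0350) x3=(-0.2462, -0.2393, 0.5148)
step 18: x0=(0.5259, 0.0806, 1.2812) x1=(0.1123, 0.5904, 0.3982) x2=(-0.4032, -0.4691, 0.1307) x3=(-0.1544, -0.2381, 0.5348)
step 19: x0=(0.5465, 0.0400, 1.2582) x1=(-0.0050, 0.5250, 0.4116) x2=(-0.3893, -0.3443, 0.2958) x3=(-0.0623, -0.2370, 0.5560)
step 20: x0=(0.5673, -0.0006, 1.2353) x1=(-0.1221, 0.4612, 0.4248) x2=(-0.3768, -0.2204, 0.4599) x3=(0.0309, -0.2367, 0.5782)
step 21: x0=(0.5883, -0.0412, 1.2127) x1=(-0.2391, 0.3997, 0.4377) x2=(-0.3667, -0.0976, 0.6235) x3=(0.1256, -0.2377, 0.6005)
step 22: x0=(0.6096, -0.0816, 1.1906) x1=(-0.3563, 0.3405, 0.4498) x2=(-0.3590, 0.0241, 0.7878) x3=(0.2220, -0.2405, 0.6222)
step 23: x0=(0.6313, -0.1219, 1.1689) x1=(-0.4739, 0.2831, 0.4605) x2=(-0.3528, 0.1451, 0.9536) x3=(0.3195, -0.2446, 0.6427)
step 24: x0=(0.6534, -0.1621, 1.1477) x1=(-0.5920, 0.2263, 0.4698) x2=(-0.3475, 0.2661, 1.1215) x3=(0.4174, -0.2498, 0.6618)
step 25: x0=(0.6757, -0.2021, 1.1271) x1=(-0.7101, 0.1693, 0.4782) x2=(-0.3422, 0.3876, 1.2907) x3=(0.5152, -0.2556, 0.6793)
step 26: x0=(0.6979, -0.2418, 1.1071) x1=(-0.8274, 0.1118, 0.4864) x2=(-0.3366, 0.5093, 1.4606) x3=(0.6120, -0.2614, 0.6951)
step 27: x0=(0.7196, -0.2814, 1.0878) x1=(-0.9430, 0.0539, 0.4951) x2=(-0.3303, 0.6304, 1.6302) x3=(0.7073, -0.2668, 0.7093)
step 28: x0=(0.7405, -0.3206, 1.0694) x1=(-1.0558, -0.0043, 0.5049) x2=(-0.3230, 0.7502, 1.7983) x3=(0.8006, -0.2713, 0.7218)
step 29: x0=(0.7600, -0.3595, 1.0520) x1=(-1.1648, -0.0625, 0.5162) x2=(-0.3143, 0.8676, 1.9639) x3=(0.8915, -0.2743, 0.7330)
step 30: x0=(0.7778, -0.3979, 1.0357) x1=(-1.2690, -0.1203, 0.5296) x2=(-0.3041, 0.9817, 2.1258) x3=(0.9799, -0.2754, 0.7434)
step 31: x0=(0.7933, -0.4358, 1.0204) x1=(-1.3674, -0.1775, 0.5455) x2=(-0.2922, 1.0913, 2.2829) x3=(1.0651, -0.2741, 0.7536)
step 32: x0=(0.8065, -0.4731, 1.0062) x1=(-1.4590, -0.2335, 0.5644) x2=(-0.2786, 1.1955, 2.4340) x3=(1.1468, -0.2702, 0.7642)
step 33: x0=(0.8170, -0.5096, 0.9930) x1=(-1.5430, -0.2879, 0.5865) x2=(-0.2631, 1.2933, 2.5781) x3=(1.2244, -0.2635, 0.7758)
step 34: x0=(0.8248, -0.5451, 0.9810) x1=(-1.6183, -0.3403, 0.6123) x2=(-0.2458, 1.3836, 2.7140) x3=(1.2972, -0.2537, 0.7891)
step 35: x0=(0.8297, -0.5796, 0.9701) x1=(-1.6844, -0.3903, 0.6418) x2=(-0.2266, 1.4656, 2.8409) x3=(1.3647, -0.2409, 0.8045)
step 36: x0=(0.8318, -0.6128, 0.9606) x1=(-1.7404, -0.4375, 0.6754) x2=(-0.2056, 1.5385, 2.9578) x3=(1.4262, -0.2250, 0.8224)
step 37: x0=(0.8309, -0.6447, 0.9525) x1=(-1.7858, -0.4815, 0.7132) x2=(-0.1828, 1.6016, 3.0640) x3=(1.4812, -0.2060, 0.8431)
step 38: x0=(0.8271, -0.6750, 0.9459) x1=(-1.8201, -0.5219, 0.7553) x2=(-0.1583, 1.6541, 3.1587) x3=(1.5292, -0.1840, 0.8671)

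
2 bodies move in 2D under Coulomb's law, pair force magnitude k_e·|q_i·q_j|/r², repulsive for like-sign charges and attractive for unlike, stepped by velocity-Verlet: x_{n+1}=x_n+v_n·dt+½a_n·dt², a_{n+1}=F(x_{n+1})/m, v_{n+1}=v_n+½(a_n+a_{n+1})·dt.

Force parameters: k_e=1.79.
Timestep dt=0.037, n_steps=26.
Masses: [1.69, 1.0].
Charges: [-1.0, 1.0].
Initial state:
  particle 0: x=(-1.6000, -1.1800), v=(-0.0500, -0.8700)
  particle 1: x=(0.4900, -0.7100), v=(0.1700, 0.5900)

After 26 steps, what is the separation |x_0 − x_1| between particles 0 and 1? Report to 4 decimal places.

2.7359

step 0: x0=(-1.6000, -1.1800) x1=(0.4900, -0.7100)
step 1: x0=(-1.6017, -1.2122) x1=(0.4960, -0.6882)
step 2: x0=(-1.6031, -1.2442) x1=(0.5016, -0.6666)
step 3: x0=(-1.6042, -1.2762) x1=(0.5066, -0.6451)
step 4: x0=(-1.6050, -1.3081) x1=(0.5111, -0.6237)
step 5: x0=(-1.6055, -1.3400) x1=(0.5152, -0.6025)
step 6: x0=(-1.6058, -1.3717) x1=(0.5188, -0.5814)
step 7: x0=(-1.6058, -1.4033) x1=(0.5220, -0.5606)
step 8: x0=(-1.6056, -1.4349) x1=(0.5247, -0.5399)
step 9: x0=(-1.6050, -1.4663) x1=(0.5270, -0.5193)
step 10: x0=(-1.6043, -1.4976) x1=(0.5289, -0.4990)
step 11: x0=(-1.6033, -1.5288) x1=(0.5304, -0.4788)
step 12: x0=(-1.6021, -1.5599) x1=(0.5315, -0.4588)
step 13: x0=(-1.6006, -1.5909) x1=(0.5322, -0.4390)
step 14: x0=(-1.5990, -1.6217) x1=(0.5326, -0.4195)
step 15: x0=(-1.5971, -1.6525) x1=(0.5326, -0.4001)
step 16: x0=(-1.5950, -1.6831) x1=(0.5322, -0.3809)
step 17: x0=(-1.5928, -1.7136) x1=(0.5316, -0.3619)
step 18: x0=(-1.5903, -1.7440) x1=(0.5306, -0.3432)
step 19: x0=(-1.5877, -1.7742) x1=(0.5292, -0.3246)
step 20: x0=(-1.5848, -1.8043) x1=(0.5276, -0.3063)
step 21: x0=(-1.5818, -1.8343) x1=(0.5257, -0.2881)
step 22: x0=(-1.5786, -1.8642) x1=(0.5235, -0.2702)
step 23: x0=(-1.5753, -1.8940) x1=(0.5210, -0.2525)
step 24: x0=(-1.5718, -1.9236) x1=(0.5182, -0.2350)
step 25: x0=(-1.5681, -1.9531) x1=(0.5152, -0.2177)
step 26: x0=(-1.5643, -1.9825) x1=(0.5119, -0.2007)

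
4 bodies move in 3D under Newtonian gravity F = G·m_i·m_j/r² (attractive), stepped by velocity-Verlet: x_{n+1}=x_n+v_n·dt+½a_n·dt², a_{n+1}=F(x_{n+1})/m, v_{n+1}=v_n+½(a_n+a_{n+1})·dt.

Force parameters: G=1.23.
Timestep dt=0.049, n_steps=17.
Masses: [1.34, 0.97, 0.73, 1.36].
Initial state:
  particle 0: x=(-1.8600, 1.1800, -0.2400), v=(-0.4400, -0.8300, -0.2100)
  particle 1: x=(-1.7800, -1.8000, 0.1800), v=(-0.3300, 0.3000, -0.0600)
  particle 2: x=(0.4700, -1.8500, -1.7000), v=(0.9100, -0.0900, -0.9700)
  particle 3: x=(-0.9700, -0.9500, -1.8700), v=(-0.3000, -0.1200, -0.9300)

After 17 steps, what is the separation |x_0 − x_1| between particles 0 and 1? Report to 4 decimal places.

step 0: x0=(-1.8600, 1.1800, -0.2400) x1=(-1.7800, -1.8000, 0.1800) x2=(0.4700, -1.8500, -1.7000) x3=(-0.9700, -0.9500, -1.8700)
step 1: x0=(-1.8814, 1.1389, -0.2504) x1=(-1.7960, -1.7850, 0.1766) x2=(0.5138, -1.8540, -1.7474) x3=(-0.9846, -0.9560, -1.9152)
step 2: x0=(-1.9026, 1.0971, -0.2612) x1=(-1.8115, -1.7692, 0.1724) x2=(0.5561, -1.8571, -1.7947) x3=(-0.9988, -0.9621, -1.9595)
step 3: x0=(-1.9236, 1.0544, -0.2722) x1=(-1.8267, -1.7528, 0.1674) x2=(0.5970, -1.8594, -1.8419) x3=(-1.0129, -0.9684, -2.0031)
step 4: x0=(-1.9443, 1.0110, -0.2835) x1=(-1.8414, -1.7357, 0.1616) x2=(0.6365, -1.8610, -1.8888) x3=(-1.0267, -0.9748, -2.0459)
step 5: x0=(-1.9647, 0.9667, -0.2952) x1=(-1.8559, -1.7179, 0.1550) x2=(0.6747, -1.8619, -1.9356) x3=(-1.0403, -0.9812, -2.0879)
step 6: x0=(-1.9849, 0.9216, -0.3071) x1=(-1.8700, -1.6994, 0.1476) x2=(0.7115, -1.8621, -1.9822) x3=(-1.0537, -0.9877, -2.1291)
step 7: x0=(-2.0048, 0.8757, -0.3194) x1=(-1.8837, -1.6802, 0.1394) x2=(0.7471, -1.8617, -2.0286) x3=(-1.0669, -0.9942, -2.1696)
step 8: x0=(-2.0245, 0.8290, -0.3320) x1=(-1.8972, -1.6602, 0.1304) x2=(0.7815, -1.8608, -2.0749) x3=(-1.0799, -1.0007, -2.2093)
step 9: x0=(-2.0438, 0.7814, -0.3449) x1=(-1.9103, -1.6395, 0.1206) x2=(0.8147, -1.8593, -2.1210) x3=(-1.0928, -1.0073, -2.2482)
step 10: x0=(-2.0629, 0.7329, -0.3581) x1=(-1.9231, -1.6180, 0.1100) x2=(0.8467, -1.8573, -2.1669) x3=(-1.1056, -1.0138, -2.2863)
step 11: x0=(-2.0817, 0.6836, -0.3716) x1=(-1.9357, -1.5957, 0.0987) x2=(0.8776, -1.8547, -2.2126) x3=(-1.1182, -1.0202, -2.3237)
step 12: x0=(-2.1002, 0.6333, -0.3855) x1=(-1.9480, -1.5726, 0.0866) x2=(0.9074, -1.8517, -2.2582) x3=(-1.1308, -1.0266, -2.3602)
step 13: x0=(-2.1184, 0.5821, -0.3996) x1=(-1.9601, -1.5486, 0.0736) x2=(0.9362, -1.8483, -2.3035) x3=(-1.1432, -1.0330, -2.3960)
step 14: x0=(-2.1363, 0.5300, -0.4141) x1=(-1.9719, -1.5237, 0.0599) x2=(0.9638, -1.8444, -2.3487) x3=(-1.1555, -1.0392, -2.4311)
step 15: x0=(-2.1539, 0.4768, -0.4289) x1=(-1.9836, -1.4979, 0.0453) x2=(0.9905, -1.8402, -2.3937) x3=(-1.1678, -1.0454, -2.4653)
step 16: x0=(-2.1711, 0.4227, -0.4439) x1=(-1.9950, -1.4711, 0.0300) x2=(1.0161, -1.8355, -2.4385) x3=(-1.1800, -1.0515, -2.4988)
step 17: x0=(-2.1880, 0.3674, -0.4593) x1=(-2.0062, -1.4432, 0.0137) x2=(1.0408, -1.8305, -2.4831) x3=(-1.1921, -1.0575, -2.5314)

1.8801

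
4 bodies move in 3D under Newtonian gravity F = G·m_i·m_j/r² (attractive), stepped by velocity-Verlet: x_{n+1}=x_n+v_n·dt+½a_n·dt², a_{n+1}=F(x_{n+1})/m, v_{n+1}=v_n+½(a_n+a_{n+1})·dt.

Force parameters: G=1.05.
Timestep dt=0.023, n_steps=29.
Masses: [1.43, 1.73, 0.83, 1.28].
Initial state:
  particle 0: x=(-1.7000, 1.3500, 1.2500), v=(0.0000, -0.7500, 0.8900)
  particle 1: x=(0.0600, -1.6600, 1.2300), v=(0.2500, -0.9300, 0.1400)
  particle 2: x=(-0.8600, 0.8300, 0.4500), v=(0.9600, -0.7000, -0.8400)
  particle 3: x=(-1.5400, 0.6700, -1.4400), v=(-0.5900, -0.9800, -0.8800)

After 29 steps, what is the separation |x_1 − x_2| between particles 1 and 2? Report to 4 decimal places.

2.9635

step 0: x0=(-1.7000, 1.3500, 1.2500) x1=(0.0600, -1.6600, 1.2300) x2=(-0.8600, 0.8300, 0.4500) x3=(-1.5400, 0.6700, -1.4400)
step 1: x0=(-1.6999, 1.3326, 1.2703) x1=(0.0657, -1.6813, 1.2332) x2=(-0.8381, 0.8139, 0.4308) x3=(-1.5535, 0.6475, -1.4601)
step 2: x0=(-1.6995, 1.3151, 1.2904) x1=(0.0714, -1.7025, 1.2363) x2=(-0.8165, 0.7979, 0.4117) x3=(-1.5670, 0.6249, -1.4800)
step 3: x0=(-1.6990, 1.2974, 1.3102) x1=(0.0769, -1.7235, 1.2394) x2=(-0.7952, 0.7820, 0.3928) x3=(-1.5804, 0.6024, -1.4996)
step 4: x0=(-1.6983, 1.2794, 1.3298) x1=(0.0824, -1.7445, 1.2425) x2=(-0.7742, 0.7660, 0.3741) x3=(-1.5938, 0.5798, -1.5190)
step 5: x0=(-1.6973, 1.2614, 1.3492) x1=(0.0879, -1.7652, 1.2455) x2=(-0.7535, 0.7501, 0.3555) x3=(-1.6071, 0.5573, -1.5382)
step 6: x0=(-1.6962, 1.2431, 1.3683) x1=(0.0932, -1.7859, 1.2484) x2=(-0.7331, 0.7342, 0.3370) x3=(-1.6203, 0.5347, -1.5571)
step 7: x0=(-1.6949, 1.2247, 1.3872) x1=(0.0985, -1.8064, 1.2514) x2=(-0.7129, 0.7183, 0.3187) x3=(-1.6335, 0.5121, -1.5758)
step 8: x0=(-1.6935, 1.2062, 1.4059) x1=(0.1037, -1.8268, 1.2542) x2=(-0.6930, 0.7023, 0.3006) x3=(-1.6466, 0.4896, -1.5943)
step 9: x0=(-1.6918, 1.1875, 1.4244) x1=(0.1089, -1.8470, 1.2570) x2=(-0.6733, 0.6864, 0.2825) x3=(-1.6596, 0.4670, -1.6126)
step 10: x0=(-1.6901, 1.1687, 1.4426) x1=(0.1140, -1.8671, 1.2598) x2=(-0.6539, 0.6704, 0.2646) x3=(-1.6725, 0.4444, -1.6307)
step 11: x0=(-1.6882, 1.1497, 1.4607) x1=(0.1190, -1.8871, 1.2625) x2=(-0.6347, 0.6544, 0.2468) x3=(-1.6854, 0.4218, -1.6486)
step 12: x0=(-1.6861, 1.1306, 1.4786) x1=(0.1240, -1.9070, 1.2652) x2=(-0.6156, 0.6383, 0.2291) x3=(-1.6982, 0.3992, -1.6663)
step 13: x0=(-1.6839, 1.1114, 1.4963) x1=(0.1289, -1.9267, 1.2678) x2=(-0.5968, 0.6222, 0.2115) x3=(-1.7109, 0.3767, -1.6838)
step 14: x0=(-1.6816, 1.0921, 1.5139) x1=(0.1337, -1.9463, 1.2704) x2=(-0.5782, 0.6060, 0.1940) x3=(-1.7236, 0.3541, -1.7011)
step 15: x0=(-1.6791, 1.0726, 1.5312) x1=(0.1385, -1.9658, 1.2729) x2=(-0.5598, 0.5898, 0.1767) x3=(-1.7362, 0.3315, -1.7182)
step 16: x0=(-1.6766, 1.0530, 1.5484) x1=(0.1432, -1.9851, 1.2754) x2=(-0.5416, 0.5735, 0.1594) x3=(-1.7487, 0.3089, -1.7351)
step 17: x0=(-1.6739, 1.0333, 1.5654) x1=(0.1478, -2.0043, 1.2779) x2=(-0.5236, 0.5572, 0.1422) x3=(-1.7612, 0.2863, -1.7518)
step 18: x0=(-1.6711, 1.0135, 1.5823) x1=(0.1524, -2.0234, 1.2803) x2=(-0.5058, 0.5408, 0.1252) x3=(-1.7735, 0.2637, -1.7684)
step 19: x0=(-1.6681, 0.9936, 1.5990) x1=(0.1569, -2.0424, 1.2826) x2=(-0.4881, 0.5244, 0.1082) x3=(-1.7858, 0.2411, -1.7848)
step 20: x0=(-1.6651, 0.9736, 1.6155) x1=(0.1613, -2.0612, 1.2849) x2=(-0.4706, 0.5078, 0.0913) x3=(-1.7981, 0.2185, -1.8010)
step 21: x0=(-1.6620, 0.9535, 1.6319) x1=(0.1657, -2.0800, 1.2872) x2=(-0.4533, 0.4913, 0.0746) x3=(-1.8102, 0.1959, -1.8170)
step 22: x0=(-1.6587, 0.9333, 1.6482) x1=(0.1701, -2.0986, 1.2894) x2=(-0.4362, 0.4746, 0.0579) x3=(-1.8223, 0.1733, -1.8329)
step 23: x0=(-1.6554, 0.9130, 1.6642) x1=(0.1743, -2.1171, 1.2916) x2=(-0.4192, 0.4578, 0.0413) x3=(-1.8343, 0.1506, -1.8486)
step 24: x0=(-1.6519, 0.8925, 1.6802) x1=(0.1785, -2.1354, 1.2937) x2=(-0.4023, 0.4410, 0.0248) x3=(-1.8462, 0.1280, -1.8642)
step 25: x0=(-1.6484, 0.8720, 1.6960) x1=(0.1827, -2.1537, 1.2958) x2=(-0.3857, 0.4241, 0.0084) x3=(-1.8580, 0.1054, -1.8795)
step 26: x0=(-1.6448, 0.8514, 1.7117) x1=(0.1868, -2.1718, 1.2979) x2=(-0.3691, 0.4072, -0.0080) x3=(-1.8698, 0.0828, -1.8948)
step 27: x0=(-1.6411, 0.8307, 1.7272) x1=(0.1908, -2.1898, 1.2999) x2=(-0.3528, 0.3901, -0.0242) x3=(-1.8815, 0.0601, -1.9099)
step 28: x0=(-1.6372, 0.8099, 1.7426) x1=(0.1948, -2.2077, 1.3019) x2=(-0.3366, 0.3730, -0.0404) x3=(-1.8931, 0.0375, -1.9248)
step 29: x0=(-1.6333, 0.7890, 1.7579) x1=(0.1987, -2.2255, 1.3038) x2=(-0.3205, 0.3558, -0.0564) x3=(-1.9047, 0.0149, -1.9396)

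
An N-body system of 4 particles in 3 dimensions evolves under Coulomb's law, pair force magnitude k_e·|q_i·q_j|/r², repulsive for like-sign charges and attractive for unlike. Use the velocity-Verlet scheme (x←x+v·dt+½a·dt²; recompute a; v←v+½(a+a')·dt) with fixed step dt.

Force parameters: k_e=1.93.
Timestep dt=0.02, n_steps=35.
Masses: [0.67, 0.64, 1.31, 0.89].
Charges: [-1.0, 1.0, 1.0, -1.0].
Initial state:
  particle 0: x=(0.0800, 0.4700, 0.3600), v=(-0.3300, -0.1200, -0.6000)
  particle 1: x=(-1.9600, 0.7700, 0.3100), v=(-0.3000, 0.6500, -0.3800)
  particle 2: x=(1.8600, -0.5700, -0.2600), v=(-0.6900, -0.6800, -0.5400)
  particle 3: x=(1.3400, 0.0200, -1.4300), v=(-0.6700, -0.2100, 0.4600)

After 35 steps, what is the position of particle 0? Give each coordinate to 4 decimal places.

(-0.3006, 0.3885, 0.0218)

step 0: x0=(0.0800, 0.4700, 0.3600) x1=(-1.9600, 0.7700, 0.3100) x2=(1.8600, -0.5700, -0.2600) x3=(1.3400, 0.0200, -1.4300)
step 1: x0=(0.0733, 0.4676, 0.3481) x1=(-1.9659, 0.7830, 0.3024) x2=(1.8461, -0.5835, -0.2709) x3=(1.3267, 0.0157, -1.4207)
step 2: x0=(0.0664, 0.4651, 0.3362) x1=(-1.9714, 0.7959, 0.2948) x2=(1.8320, -0.5968, -0.2820) x3=(1.3136, 0.0112, -1.4111)
step 3: x0=(0.0593, 0.4627, 0.3245) x1=(-1.9767, 0.8088, 0.2871) x2=(1.8178, -0.6100, -0.2934) x3=(1.3008, 0.0064, -1.4013)
step 4: x0=(0.0520, 0.4601, 0.3129) x1=(-1.9817, 0.8217, 0.2794) x2=(1.8033, -0.6229, -0.3049) x3=(1.2881, 0.0015, -1.3912)
step 5: x0=(0.0445, 0.4576, 0.3014) x1=(-1.9864, 0.8345, 0.2717) x2=(1.7887, -0.6357, -0.3167) x3=(1.2757, -0.0038, -1.3808)
step 6: x0=(0.0368, 0.4551, 0.2900) x1=(-1.9909, 0.8473, 0.2640) x2=(1.7738, -0.6482, -0.3288) x3=(1.2636, -0.0092, -1.3702)
step 7: x0=(0.0289, 0.4525, 0.2788) x1=(-1.9950, 0.8600, 0.2563) x2=(1.7588, -0.6606, -0.3410) x3=(1.2516, -0.0150, -1.3594)
step 8: x0=(0.0208, 0.4499, 0.2677) x1=(-1.9989, 0.8727, 0.2485) x2=(1.7435, -0.6727, -0.3535) x3=(1.2400, -0.0210, -1.3482)
step 9: x0=(0.0124, 0.4473, 0.2567) x1=(-2.0024, 0.8854, 0.2407) x2=(1.7281, -0.6846, -0.3662) x3=(1.2286, -0.0273, -1.3368)
step 10: x0=(0.0038, 0.4447, 0.2459) x1=(-2.0057, 0.8979, 0.2329) x2=(1.7124, -0.6962, -0.3792) x3=(1.2175, -0.0339, -1.3251)
step 11: x0=(-0.0050, 0.4420, 0.2352) x1=(-2.0087, 0.9105, 0.2250) x2=(1.6965, -0.7076, -0.3924) x3=(1.2067, -0.0409, -1.3132)
step 12: x0=(-0.0140, 0.4394, 0.2246) x1=(-2.0114, 0.9229, 0.2172) x2=(1.6804, -0.7187, -0.4059) x3=(1.1961, -0.0482, -1.3009)
step 13: x0=(-0.0233, 0.4368, 0.2142) x1=(-2.0138, 0.9353, 0.2093) x2=(1.6641, -0.7296, -0.4197) x3=(1.1859, -0.0558, -1.2884)
step 14: x0=(-0.0328, 0.4341, 0.2039) x1=(-2.0159, 0.9477, 0.2013) x2=(1.6475, -0.7401, -0.4337) x3=(1.1760, -0.0638, -1.2755)
step 15: x0=(-0.0426, 0.4315, 0.1938) x1=(-2.0178, 0.9599, 0.1934) x2=(1.6307, -0.7504, -0.4479) x3=(1.1664, -0.0722, -1.2624)
step 16: x0=(-0.0527, 0.4289, 0.1838) x1=(-2.0193, 0.9721, 0.1854) x2=(1.6137, -0.7603, -0.4625) x3=(1.1572, -0.0811, -1.2489)
step 17: x0=(-0.0630, 0.4263, 0.1740) x1=(-2.0206, 0.9843, 0.1774) x2=(1.5964, -0.7700, -0.4773) x3=(1.1483, -0.0903, -1.2351)
step 18: x0=(-0.0735, 0.4237, 0.1643) x1=(-2.0215, 0.9963, 0.1694) x2=(1.5788, -0.7792, -0.4924) x3=(1.1398, -0.1001, -1.2210)
step 19: x0=(-0.0844, 0.4212, 0.1548) x1=(-2.0222, 1.0083, 0.1614) x2=(1.5610, -0.7882, -0.5079) x3=(1.1316, -0.1103, -1.2065)
step 20: x0=(-0.0955, 0.4186, 0.1454) x1=(-2.0225, 1.0202, 0.1533) x2=(1.5429, -0.7967, -0.5236) x3=(1.1239, -0.1211, -1.1917)
step 21: x0=(-0.1069, 0.4161, 0.1362) x1=(-2.0226, 1.0320, 0.1452) x2=(1.5245, -0.8048, -0.5397) x3=(1.1166, -0.1325, -1.1765)
step 22: x0=(-0.1186, 0.4137, 0.1272) x1=(-2.0223, 1.0437, 0.1371) x2=(1.5058, -0.8125, -0.5560) x3=(1.1098, -0.1444, -1.1610)
step 23: x0=(-0.1306, 0.4113, 0.1182) x1=(-2.0218, 1.0553, 0.1290) x2=(1.4868, -0.8197, -0.5728) x3=(1.1034, -0.1571, -1.1450)
step 24: x0=(-0.1430, 0.4089, 0.1095) x1=(-2.0209, 1.0669, 0.1208) x2=(1.4675, -0.8264, -0.5898) x3=(1.0975, -0.1704, -1.1286)
step 25: x0=(-0.1556, 0.4067, 0.1009) x1=(-2.0198, 1.0783, 0.1127) x2=(1.4478, -0.8325, -0.6073) x3=(1.0921, -0.1845, -1.1118)
step 26: x0=(-0.1686, 0.4044, 0.0924) x1=(-2.0183, 1.0896, 0.1045) x2=(1.4278, -0.8381, -0.6251) x3=(1.0873, -0.1995, -1.0945)
step 27: x0=(-0.1818, 0.4023, 0.0840) x1=(-2.0165, 1.1008, 0.0962) x2=(1.4074, -0.8430, -0.6433) x3=(1.0830, -0.2154, -1.0767)
step 28: x0=(-0.1955, 0.4002, 0.0758) x1=(-2.0144, 1.1120, 0.0880) x2=(1.3866, -0.8472, -0.6619) x3=(1.0794, -0.2323, -1.0583)
step 29: x0=(-0.2094, 0.3982, 0.0678) x1=(-2.0120, 1.1230, 0.0797) x2=(1.3654, -0.8506, -0.6810) x3=(1.0764, -0.2503, -1.0395)
step 30: x0=(-0.2237, 0.3963, 0.0598) x1=(-2.0093, 1.1338, 0.0715) x2=(1.3437, -0.8532, -0.7005) x3=(1.0741, -0.2696, -1.0201)
step 31: x0=(-0.2384, 0.3945, 0.0520) x1=(-2.0063, 1.1446, 0.0632) x2=(1.3216, -0.8548, -0.7204) x3=(1.0726, -0.2903, -1.0000)
step 32: x0=(-0.2534, 0.3928, 0.0443) x1=(-2.0030, 1.1552, 0.0549) x2=(1.2989, -0.8552, -0.7409) x3=(1.0719, -0.3127, -0.9793)
step 33: x0=(-0.2688, 0.3912, 0.0367) x1=(-1.9993, 1.1657, 0.0466) x2=(1.2756, -0.8544, -0.7619) x3=(1.0722, -0.3370, -0.9579)
step 34: x0=(-0.2845, 0.3898, 0.0292) x1=(-1.9953, 1.1761, 0.0382) x2=(1.2517, -0.8520, -0.7834) x3=(1.0734, -0.3636, -0.9358)
step 35: x0=(-0.3006, 0.3885, 0.0218) x1=(-1.9910, 1.1863, 0.0299) x2=(1.2270, -0.8477, -0.8054) x3=(1.0757, -0.3929, -0.9131)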